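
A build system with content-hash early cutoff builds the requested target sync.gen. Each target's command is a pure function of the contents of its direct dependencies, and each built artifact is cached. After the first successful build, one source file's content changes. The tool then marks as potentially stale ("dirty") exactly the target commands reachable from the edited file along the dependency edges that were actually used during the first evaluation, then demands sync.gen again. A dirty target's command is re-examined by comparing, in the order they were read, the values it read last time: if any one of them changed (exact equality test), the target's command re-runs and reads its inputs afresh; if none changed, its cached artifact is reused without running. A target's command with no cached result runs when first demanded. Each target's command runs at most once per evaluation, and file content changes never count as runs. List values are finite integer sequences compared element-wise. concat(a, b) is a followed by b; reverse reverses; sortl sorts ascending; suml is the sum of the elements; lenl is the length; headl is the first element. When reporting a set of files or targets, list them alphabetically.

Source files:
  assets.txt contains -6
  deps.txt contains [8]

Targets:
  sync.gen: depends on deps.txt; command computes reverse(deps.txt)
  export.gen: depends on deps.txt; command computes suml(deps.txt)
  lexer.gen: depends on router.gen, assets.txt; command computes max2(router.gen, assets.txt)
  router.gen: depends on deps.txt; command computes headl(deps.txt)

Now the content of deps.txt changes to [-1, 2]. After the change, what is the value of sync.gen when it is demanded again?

New value of sync.gen: [2, -1].

First evaluation (everything demanded from the output):
  sync.gen = reverse([8]) = [8]

Propagation after the edit:
  sync.gen: runs — deps.txt [8]->[-1, 2]; result [2, -1].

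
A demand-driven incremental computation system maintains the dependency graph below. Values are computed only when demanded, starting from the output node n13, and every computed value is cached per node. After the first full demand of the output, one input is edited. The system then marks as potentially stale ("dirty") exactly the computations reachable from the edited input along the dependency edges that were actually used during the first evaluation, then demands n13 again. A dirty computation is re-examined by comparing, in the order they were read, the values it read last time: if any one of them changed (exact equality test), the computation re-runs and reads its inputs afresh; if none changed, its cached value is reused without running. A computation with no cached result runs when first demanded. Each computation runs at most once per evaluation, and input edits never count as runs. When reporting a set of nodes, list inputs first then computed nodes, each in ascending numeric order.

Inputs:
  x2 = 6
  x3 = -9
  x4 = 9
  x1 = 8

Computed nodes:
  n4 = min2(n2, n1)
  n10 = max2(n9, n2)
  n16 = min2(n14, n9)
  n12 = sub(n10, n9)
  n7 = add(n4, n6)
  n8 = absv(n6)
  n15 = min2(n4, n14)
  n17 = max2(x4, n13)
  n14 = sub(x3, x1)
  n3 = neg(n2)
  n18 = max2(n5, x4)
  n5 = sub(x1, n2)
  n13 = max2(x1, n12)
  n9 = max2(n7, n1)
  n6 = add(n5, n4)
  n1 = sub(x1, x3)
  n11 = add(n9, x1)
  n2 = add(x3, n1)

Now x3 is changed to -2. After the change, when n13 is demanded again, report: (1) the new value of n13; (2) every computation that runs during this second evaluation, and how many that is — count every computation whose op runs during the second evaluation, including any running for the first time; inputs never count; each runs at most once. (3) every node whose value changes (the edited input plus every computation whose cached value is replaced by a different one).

First evaluation (everything demanded from the output):
  n1 = sub(8, -9) = 17
  n2 = add(-9, 17) = 8
  n4 = min2(8, 17) = 8
  n5 = sub(8, 8) = 0
  n6 = add(0, 8) = 8
  n7 = add(8, 8) = 16
  n9 = max2(16, 17) = 17
  n10 = max2(17, 8) = 17
  n12 = sub(17, 17) = 0
  n13 = max2(8, 0) = 8

Propagation after the edit:
  n1: runs — x3 -9->-2; result 10.
  n2: runs — x3 -9->-2; n1 17->10; result 8 (same value as before).
  n4: runs — n1 17->10; result 8 (same value as before).
  n5: checked — values it read are unchanged (x1 unchanged, n2 unchanged); reused cached 0 without running.
  n6: checked — values it read are unchanged (n5 unchanged, n4 unchanged); reused cached 8 without running.
  n7: checked — values it read are unchanged (n4 unchanged, n6 unchanged); reused cached 16 without running.
  n9: runs — n1 17->10; result 16.
  n10: runs — n9 17->16; result 16.
  n12: runs — n10 17->16; n9 17->16; result 0 (same value as before).
  n13: checked — values it read are unchanged (x1 unchanged, n12 unchanged); reused cached 8 without running.

Key observation: the cutoff stops propagation at n5 — its inputs' values are unchanged, so it reuses its cache.

New value of n13: 8.
Computations that run: n1, n2, n4, n9, n10, n12 — 6 in total.
Values that change: x3, n1, n9, n10.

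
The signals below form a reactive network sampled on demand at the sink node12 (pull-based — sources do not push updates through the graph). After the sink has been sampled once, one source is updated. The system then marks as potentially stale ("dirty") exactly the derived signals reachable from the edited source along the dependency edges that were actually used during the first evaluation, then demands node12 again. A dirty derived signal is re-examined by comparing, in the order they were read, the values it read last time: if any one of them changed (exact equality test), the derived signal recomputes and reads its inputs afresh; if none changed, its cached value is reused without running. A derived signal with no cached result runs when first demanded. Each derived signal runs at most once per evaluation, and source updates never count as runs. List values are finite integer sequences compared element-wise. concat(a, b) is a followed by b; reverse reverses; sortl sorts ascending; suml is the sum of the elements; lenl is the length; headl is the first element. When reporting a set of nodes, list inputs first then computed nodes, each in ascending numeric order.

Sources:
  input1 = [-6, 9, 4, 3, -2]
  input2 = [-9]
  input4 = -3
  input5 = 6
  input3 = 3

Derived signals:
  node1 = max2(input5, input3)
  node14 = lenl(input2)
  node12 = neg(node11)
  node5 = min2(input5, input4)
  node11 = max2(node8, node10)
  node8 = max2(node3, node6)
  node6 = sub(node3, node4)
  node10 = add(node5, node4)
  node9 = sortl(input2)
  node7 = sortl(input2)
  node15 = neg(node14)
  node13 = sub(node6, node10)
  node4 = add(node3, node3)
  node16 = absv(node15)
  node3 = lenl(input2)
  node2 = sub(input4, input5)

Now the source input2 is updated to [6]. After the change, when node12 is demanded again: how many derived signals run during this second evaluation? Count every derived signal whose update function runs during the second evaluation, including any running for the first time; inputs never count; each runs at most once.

Run set: node3 (1 run).
The important point: node3 recomputes to an identical value, and the output ends up unchanged.

Initial pass — values computed on the first demand:
  node3 = lenl([-9]) = 1
  node4 = add(1, 1) = 2
  node5 = min2(6, -3) = -3
  node6 = sub(1, 2) = -1
  node8 = max2(1, -1) = 1
  node10 = add(-3, 2) = -1
  node11 = max2(1, -1) = 1
  node12 = neg(1) = -1

Second demand — change propagation:
  node3: re-runs because input2 [-9]->[6]; new result 1 (unchanged).
  node4: re-examined; everything it read last time is the same (node3 unchanged, node3 unchanged) — cache 2 kept, no run.
  node6: re-examined; everything it read last time is the same (node3 unchanged, node4 unchanged) — cache -1 kept, no run.
  node8: re-examined; everything it read last time is the same (node3 unchanged, node6 unchanged) — cache 1 kept, no run.
  node10: re-examined; everything it read last time is the same (node5 unchanged, node4 unchanged) — cache -1 kept, no run.
  node11: re-examined; everything it read last time is the same (node8 unchanged, node10 unchanged) — cache 1 kept, no run.
  node12: re-examined; everything it read last time is the same (node11 unchanged) — cache -1 kept, no run.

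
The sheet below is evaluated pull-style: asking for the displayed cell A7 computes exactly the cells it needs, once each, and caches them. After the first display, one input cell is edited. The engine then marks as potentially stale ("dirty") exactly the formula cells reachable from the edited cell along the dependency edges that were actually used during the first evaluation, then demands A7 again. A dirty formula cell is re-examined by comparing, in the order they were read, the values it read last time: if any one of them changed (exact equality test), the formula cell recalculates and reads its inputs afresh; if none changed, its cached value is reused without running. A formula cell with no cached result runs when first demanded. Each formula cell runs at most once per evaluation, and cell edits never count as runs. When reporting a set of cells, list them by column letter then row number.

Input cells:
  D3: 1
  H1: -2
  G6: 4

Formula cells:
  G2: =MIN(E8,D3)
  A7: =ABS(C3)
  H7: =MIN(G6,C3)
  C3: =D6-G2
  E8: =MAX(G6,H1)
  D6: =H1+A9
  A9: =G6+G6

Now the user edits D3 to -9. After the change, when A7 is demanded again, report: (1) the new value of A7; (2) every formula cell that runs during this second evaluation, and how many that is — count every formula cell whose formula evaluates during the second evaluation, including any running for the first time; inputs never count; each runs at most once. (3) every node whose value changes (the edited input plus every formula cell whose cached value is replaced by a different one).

First demand of the output computes:
  A9 = 4 + 4 = 8
  D6 = -2 + 8 = 6
  E8 = MAX(4, -2) = 4
  G2 = MIN(4, 1) = 1
  C3 = 6 - 1 = 5
  A7 = ABS(5) = 5

After the edit, cleaning proceeds:
  G2: a read changed (D3 1->-9) — executes, giving -9.
  C3: a read changed (G2 1->-9) — executes, giving 15.
  A7: a read changed (C3 5->15) — executes, giving 15.

Demanding A7 again yields 15.
3 formula cells run: A7, C3, G2.
The nodes whose values change: A7, C3, D3, G2.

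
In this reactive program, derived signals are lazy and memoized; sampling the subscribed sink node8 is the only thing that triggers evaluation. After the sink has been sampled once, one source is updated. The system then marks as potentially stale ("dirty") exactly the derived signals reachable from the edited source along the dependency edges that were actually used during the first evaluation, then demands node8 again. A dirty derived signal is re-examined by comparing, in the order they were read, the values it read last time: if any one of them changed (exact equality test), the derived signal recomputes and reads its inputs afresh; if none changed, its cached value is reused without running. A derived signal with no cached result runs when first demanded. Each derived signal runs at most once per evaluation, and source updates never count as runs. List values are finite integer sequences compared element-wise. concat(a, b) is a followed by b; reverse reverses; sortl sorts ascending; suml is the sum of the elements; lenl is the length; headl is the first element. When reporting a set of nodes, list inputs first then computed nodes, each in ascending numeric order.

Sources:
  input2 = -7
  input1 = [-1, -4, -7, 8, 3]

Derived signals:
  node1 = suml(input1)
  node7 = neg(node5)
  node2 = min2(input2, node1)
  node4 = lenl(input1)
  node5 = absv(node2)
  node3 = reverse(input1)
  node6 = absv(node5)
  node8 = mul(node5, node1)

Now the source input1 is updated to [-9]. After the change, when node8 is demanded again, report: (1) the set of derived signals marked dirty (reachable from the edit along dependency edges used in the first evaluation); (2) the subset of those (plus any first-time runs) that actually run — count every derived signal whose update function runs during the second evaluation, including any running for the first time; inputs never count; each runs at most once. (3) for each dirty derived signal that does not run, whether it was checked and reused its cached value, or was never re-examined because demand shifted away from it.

First demand of the output computes:
  node1 = suml([-1, -4, -7, 8, 3]) = -1
  node2 = min2(-7, -1) = -7
  node5 = absv(-7) = 7
  node8 = mul(7, -1) = -7

After the edit, cleaning proceeds:
  node1: a read changed (input1 [-1, -4, -7, 8, 3]->[-9]) — executes, giving -9.
  node2: a read changed (node1 -1->-9) — executes, giving -9.
  node5: a read changed (node2 -7->-9) — executes, giving 9.
  node8: a read changed (node5 7->9; node1 -1->-9) — executes, giving -81.

The edit dirties: node1, node2, node5, node8.
4 derived signals run: node1, node2, node5, node8.
No dirty derived signal escaped a run.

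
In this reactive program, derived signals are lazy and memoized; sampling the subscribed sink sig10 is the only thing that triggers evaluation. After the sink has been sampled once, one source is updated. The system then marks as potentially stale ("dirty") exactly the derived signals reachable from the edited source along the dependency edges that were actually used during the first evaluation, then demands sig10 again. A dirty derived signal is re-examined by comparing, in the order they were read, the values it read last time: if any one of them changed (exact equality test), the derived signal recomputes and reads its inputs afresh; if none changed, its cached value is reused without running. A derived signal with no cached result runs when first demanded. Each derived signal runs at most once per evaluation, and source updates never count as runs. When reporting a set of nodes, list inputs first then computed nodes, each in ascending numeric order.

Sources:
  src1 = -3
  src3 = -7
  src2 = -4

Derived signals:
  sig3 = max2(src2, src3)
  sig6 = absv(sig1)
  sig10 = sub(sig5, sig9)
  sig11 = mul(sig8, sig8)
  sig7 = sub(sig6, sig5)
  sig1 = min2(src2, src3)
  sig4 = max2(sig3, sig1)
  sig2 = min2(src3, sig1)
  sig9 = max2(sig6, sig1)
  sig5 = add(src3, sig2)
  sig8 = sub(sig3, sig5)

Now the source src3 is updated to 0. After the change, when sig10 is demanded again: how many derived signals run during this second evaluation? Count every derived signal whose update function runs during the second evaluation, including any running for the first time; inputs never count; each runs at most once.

First demand of the output computes:
  sig1 = min2(-4, -7) = -7
  sig2 = min2(-7, -7) = -7
  sig5 = add(-7, -7) = -14
  sig6 = absv(-7) = 7
  sig9 = max2(7, -7) = 7
  sig10 = sub(-14, 7) = -21

After the edit, cleaning proceeds:
  sig1: a read changed (src3 -7->0) — executes, giving -4.
  sig2: a read changed (src3 -7->0; sig1 -7->-4) — executes, giving -4.
  sig5: a read changed (src3 -7->0; sig2 -7->-4) — executes, giving -4.
  sig6: a read changed (sig1 -7->-4) — executes, giving 4.
  sig9: a read changed (sig6 7->4; sig1 -7->-4) — executes, giving 4.
  sig10: a read changed (sig5 -14->-4; sig9 7->4) — executes, giving -8.

6 derived signals run: sig1, sig2, sig5, sig6, sig9, sig10.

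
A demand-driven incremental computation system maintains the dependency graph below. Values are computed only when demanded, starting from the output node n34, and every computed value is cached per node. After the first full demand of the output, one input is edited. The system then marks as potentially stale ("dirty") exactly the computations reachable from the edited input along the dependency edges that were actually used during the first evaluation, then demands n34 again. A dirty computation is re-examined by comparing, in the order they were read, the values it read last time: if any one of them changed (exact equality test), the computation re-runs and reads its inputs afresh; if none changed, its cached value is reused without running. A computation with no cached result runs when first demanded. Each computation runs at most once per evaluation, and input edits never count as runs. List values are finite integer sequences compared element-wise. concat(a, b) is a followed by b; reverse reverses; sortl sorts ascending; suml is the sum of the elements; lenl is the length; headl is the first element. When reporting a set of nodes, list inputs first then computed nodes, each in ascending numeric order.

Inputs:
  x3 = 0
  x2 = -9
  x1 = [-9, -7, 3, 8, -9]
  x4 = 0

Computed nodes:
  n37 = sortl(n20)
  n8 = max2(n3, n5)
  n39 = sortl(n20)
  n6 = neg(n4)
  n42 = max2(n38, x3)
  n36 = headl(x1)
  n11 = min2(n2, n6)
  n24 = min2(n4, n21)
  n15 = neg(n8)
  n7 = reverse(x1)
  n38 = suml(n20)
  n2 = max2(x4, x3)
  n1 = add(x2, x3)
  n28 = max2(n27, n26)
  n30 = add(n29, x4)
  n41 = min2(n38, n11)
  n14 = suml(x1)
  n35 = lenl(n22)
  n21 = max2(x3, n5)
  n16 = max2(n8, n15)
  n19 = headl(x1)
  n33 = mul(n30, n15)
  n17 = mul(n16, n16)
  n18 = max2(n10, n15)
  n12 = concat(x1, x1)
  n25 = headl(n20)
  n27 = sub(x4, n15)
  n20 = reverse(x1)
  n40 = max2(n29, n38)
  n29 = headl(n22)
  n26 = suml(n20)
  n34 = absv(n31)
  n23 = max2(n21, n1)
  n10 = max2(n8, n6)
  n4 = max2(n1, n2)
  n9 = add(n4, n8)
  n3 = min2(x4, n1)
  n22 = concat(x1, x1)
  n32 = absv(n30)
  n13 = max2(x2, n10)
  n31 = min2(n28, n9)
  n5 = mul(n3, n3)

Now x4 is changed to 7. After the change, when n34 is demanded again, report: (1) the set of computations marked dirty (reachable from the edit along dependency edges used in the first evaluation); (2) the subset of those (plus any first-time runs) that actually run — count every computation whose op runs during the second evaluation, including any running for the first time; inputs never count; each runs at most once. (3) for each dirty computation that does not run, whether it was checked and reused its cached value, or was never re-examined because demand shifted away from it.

Marked dirty: n2, n3, n4, n5, n8, n9, n15, n27, n28, n31, n34.
Computations that run: n2, n3, n4, n9, n27, n28, n31, n34 — 8 in total.
Checked but reused from cache: n5, n8, n15.
Key observation: the cutoff stops propagation at n5 — its inputs' values are unchanged, so it reuses its cache.

First evaluation (everything demanded from the output):
  n1 = add(-9, 0) = -9
  n2 = max2(0, 0) = 0
  n3 = min2(0, -9) = -9
  n4 = max2(-9, 0) = 0
  n5 = mul(-9, -9) = 81
  n8 = max2(-9, 81) = 81
  n9 = add(0, 81) = 81
  n15 = neg(81) = -81
  n20 = reverse([-9, -7, 3, 8, -9]) = [-9, 8, 3, -7, -9]
  n26 = suml([-9, 8, 3, -7, -9]) = -14
  n27 = sub(0, -81) = 81
  n28 = max2(81, -14) = 81
  n31 = min2(81, 81) = 81
  n34 = absv(81) = 81

Propagation after the edit:
  n2: runs — x4 0->7; result 7.
  n3: runs — x4 0->7; result -9 (same value as before).
  n4: runs — n2 0->7; result 7.
  n5: checked — values it read are unchanged (n3 unchanged, n3 unchanged); reused cached 81 without running.
  n8: checked — values it read are unchanged (n3 unchanged, n5 unchanged); reused cached 81 without running.
  n9: runs — n4 0->7; result 88.
  n15: checked — values it read are unchanged (n8 unchanged); reused cached -81 without running.
  n27: runs — x4 0->7; result 88.
  n28: runs — n27 81->88; result 88.
  n31: runs — n28 81->88; n9 81->88; result 88.
  n34: runs — n31 81->88; result 88.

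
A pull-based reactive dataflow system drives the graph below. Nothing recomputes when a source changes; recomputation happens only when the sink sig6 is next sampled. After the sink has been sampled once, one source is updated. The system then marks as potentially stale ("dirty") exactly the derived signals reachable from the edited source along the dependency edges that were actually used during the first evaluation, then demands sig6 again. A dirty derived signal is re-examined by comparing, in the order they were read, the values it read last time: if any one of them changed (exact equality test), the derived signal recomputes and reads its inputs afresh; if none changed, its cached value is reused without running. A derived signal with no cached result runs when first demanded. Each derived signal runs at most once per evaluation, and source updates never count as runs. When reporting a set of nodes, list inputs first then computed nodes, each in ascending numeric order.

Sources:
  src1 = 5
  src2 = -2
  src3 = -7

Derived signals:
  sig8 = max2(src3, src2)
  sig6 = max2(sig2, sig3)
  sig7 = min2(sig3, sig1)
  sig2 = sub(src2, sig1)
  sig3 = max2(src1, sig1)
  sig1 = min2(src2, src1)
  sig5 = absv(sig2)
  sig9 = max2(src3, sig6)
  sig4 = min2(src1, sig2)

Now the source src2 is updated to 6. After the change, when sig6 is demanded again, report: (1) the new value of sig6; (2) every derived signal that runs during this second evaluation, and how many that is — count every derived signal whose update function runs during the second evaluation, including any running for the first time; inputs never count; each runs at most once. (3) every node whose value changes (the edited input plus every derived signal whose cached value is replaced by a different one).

New value of sig6: 5.
Derived signals that run: sig1, sig2, sig3, sig6 — 4 in total.
Values that change: src2, sig1, sig2.

First evaluation (everything demanded from the output):
  sig1 = min2(-2, 5) = -2
  sig2 = sub(-2, -2) = 0
  sig3 = max2(5, -2) = 5
  sig6 = max2(0, 5) = 5

Propagation after the edit:
  sig1: runs — src2 -2->6; result 5.
  sig2: runs — src2 -2->6; sig1 -2->5; result 1.
  sig3: runs — sig1 -2->5; result 5 (same value as before).
  sig6: runs — sig2 0->1; result 5 (same value as before).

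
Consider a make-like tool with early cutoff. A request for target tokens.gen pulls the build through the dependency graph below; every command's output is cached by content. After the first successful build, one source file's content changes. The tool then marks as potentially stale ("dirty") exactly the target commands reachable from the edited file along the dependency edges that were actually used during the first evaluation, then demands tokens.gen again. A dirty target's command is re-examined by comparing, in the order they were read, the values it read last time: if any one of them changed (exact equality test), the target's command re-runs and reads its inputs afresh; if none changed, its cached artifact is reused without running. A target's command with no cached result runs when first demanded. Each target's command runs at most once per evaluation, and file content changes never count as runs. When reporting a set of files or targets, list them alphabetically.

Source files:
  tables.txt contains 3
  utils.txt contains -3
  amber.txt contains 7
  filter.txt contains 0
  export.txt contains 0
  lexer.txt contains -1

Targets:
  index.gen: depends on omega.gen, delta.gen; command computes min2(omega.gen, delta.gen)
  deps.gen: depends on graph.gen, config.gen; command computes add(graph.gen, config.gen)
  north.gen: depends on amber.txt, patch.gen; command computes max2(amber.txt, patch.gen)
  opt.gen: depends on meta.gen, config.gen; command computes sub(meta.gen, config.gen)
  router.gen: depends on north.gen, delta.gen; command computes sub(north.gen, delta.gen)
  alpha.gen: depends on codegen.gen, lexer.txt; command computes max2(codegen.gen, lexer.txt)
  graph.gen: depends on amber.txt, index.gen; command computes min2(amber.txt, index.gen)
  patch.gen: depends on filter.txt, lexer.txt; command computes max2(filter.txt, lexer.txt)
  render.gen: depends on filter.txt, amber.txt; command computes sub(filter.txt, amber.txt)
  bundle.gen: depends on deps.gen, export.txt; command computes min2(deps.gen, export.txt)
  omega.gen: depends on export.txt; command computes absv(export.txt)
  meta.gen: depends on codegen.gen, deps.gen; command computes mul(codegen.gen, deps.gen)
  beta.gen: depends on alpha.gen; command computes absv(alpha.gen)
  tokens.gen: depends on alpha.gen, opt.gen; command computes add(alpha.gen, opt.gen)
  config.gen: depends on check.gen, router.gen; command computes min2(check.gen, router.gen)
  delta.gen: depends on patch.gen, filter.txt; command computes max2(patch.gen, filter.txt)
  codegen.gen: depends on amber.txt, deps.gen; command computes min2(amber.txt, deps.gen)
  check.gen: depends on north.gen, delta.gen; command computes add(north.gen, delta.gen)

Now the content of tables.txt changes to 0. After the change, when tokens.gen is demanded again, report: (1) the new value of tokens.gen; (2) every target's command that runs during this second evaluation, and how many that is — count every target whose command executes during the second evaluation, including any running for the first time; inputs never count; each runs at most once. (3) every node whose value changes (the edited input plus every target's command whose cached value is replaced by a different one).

Demanding tokens.gen again yields 49.
0 target commands run: none.
The nodes whose values change: tables.txt.
Note the shortcut — nothing in the graph depends on tables.txt at all, so no recomputation happens.

First demand of the output computes:
  omega.gen = absv(0) = 0
  patch.gen = max2(0, -1) = 0
  delta.gen = max2(0, 0) = 0
  index.gen = min2(0, 0) = 0
  graph.gen = min2(7, 0) = 0
  north.gen = max2(7, 0) = 7
  check.gen = add(7, 0) = 7
  router.gen = sub(7, 0) = 7
  config.gen = min2(7, 7) = 7
  deps.gen = add(0, 7) = 7
  codegen.gen = min2(7, 7) = 7
  alpha.gen = max2(7, -1) = 7
  meta.gen = mul(7, 7) = 49
  opt.gen = sub(49, 7) = 42
  tokens.gen = add(7, 42) = 49

After the edit, cleaning proceeds:
  no node depends on tables.txt at all; the second demand re-runs nothing.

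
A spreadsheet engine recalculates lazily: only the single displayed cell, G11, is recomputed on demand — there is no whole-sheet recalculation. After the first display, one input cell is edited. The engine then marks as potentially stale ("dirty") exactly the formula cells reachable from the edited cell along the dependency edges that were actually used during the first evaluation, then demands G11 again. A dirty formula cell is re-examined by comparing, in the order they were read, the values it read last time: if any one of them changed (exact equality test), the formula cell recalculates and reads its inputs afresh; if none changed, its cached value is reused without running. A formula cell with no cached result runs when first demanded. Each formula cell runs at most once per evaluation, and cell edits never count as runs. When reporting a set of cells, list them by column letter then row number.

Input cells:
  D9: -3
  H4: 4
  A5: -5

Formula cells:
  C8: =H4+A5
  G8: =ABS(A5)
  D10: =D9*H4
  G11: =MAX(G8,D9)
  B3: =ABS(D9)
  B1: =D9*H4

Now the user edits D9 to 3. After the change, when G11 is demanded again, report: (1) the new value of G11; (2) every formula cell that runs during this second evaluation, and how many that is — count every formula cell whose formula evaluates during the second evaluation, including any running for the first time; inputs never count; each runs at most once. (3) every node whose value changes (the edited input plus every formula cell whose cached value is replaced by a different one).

New value of G11: 5.
Formula cells that run: G11 — 1 in total.
Values that change: D9.

First evaluation (everything demanded from the output):
  G8 = ABS(-5) = 5
  G11 = MAX(5, -3) = 5

Propagation after the edit:
  G11: runs — D9 -3->3; result 5 (same value as before).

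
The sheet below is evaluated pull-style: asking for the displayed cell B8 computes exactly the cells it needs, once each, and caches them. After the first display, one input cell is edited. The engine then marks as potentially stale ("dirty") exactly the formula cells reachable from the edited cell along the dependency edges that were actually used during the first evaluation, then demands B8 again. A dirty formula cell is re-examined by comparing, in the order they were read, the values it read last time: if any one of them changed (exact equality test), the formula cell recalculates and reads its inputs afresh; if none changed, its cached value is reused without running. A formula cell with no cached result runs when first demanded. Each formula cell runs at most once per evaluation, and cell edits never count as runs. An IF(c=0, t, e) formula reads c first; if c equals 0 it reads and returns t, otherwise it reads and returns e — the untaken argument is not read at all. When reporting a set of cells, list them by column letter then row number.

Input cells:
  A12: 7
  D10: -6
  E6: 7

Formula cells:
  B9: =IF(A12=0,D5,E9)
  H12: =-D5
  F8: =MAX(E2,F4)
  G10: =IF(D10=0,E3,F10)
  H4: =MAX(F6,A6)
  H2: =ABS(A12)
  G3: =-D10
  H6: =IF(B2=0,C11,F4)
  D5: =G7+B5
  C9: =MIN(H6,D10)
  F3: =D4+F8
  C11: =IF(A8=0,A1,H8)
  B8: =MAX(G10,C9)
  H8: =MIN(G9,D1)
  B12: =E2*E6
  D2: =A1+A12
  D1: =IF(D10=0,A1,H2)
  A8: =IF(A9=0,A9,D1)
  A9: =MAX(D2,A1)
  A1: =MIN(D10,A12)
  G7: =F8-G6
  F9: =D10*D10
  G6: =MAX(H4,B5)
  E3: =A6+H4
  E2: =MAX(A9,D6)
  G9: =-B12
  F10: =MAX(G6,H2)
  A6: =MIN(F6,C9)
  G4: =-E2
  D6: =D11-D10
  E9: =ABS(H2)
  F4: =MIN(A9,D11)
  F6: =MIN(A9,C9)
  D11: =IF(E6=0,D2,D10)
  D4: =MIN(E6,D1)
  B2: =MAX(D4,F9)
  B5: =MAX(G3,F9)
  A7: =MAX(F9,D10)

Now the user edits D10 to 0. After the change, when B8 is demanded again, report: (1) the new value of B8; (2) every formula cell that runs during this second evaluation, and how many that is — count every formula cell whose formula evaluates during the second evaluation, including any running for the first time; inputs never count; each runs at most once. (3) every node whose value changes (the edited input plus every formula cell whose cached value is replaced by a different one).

First demand of the output computes:
  A1 = MIN(-6, 7) = -6
  D2 = -6 + 7 = 1
  A9 = MAX(1, -6) = 1
  D11 = IF(E6=0: E6=7 -> else branch D10) = -6
  F4 = MIN(1, -6) = -6
  F9 = -6 * -6 = 36
  G3 = -(-6) = 6
  B5 = MAX(6, 36) = 36
  H2 = ABS(7) = 7
  D1 = IF(D10=0: D10=-6 -> else branch H2) = 7
  D4 = MIN(7, 7) = 7
  B2 = MAX(7, 36) = 36
  H6 = IF(B2=0: B2=36 -> else branch F4) = -6
  C9 = MIN(-6, -6) = -6
  F6 = MIN(1, -6) = -6
  A6 = MIN(-6, -6) = -6
  H4 = MAX(-6, -6) = -6
  G6 = MAX(-6, 36) = 36
  F10 = MAX(36, 7) = 36
  G10 = IF(D10=0: D10=-6 -> else branch F10) = 36
  B8 = MAX(36, -6) = 36

After the edit, cleaning proceeds:
  A1: a read changed (D10 -6->0) — executes, giving 0.
  D1: a read changed (D10 -6->0) — executes, giving 0.
  D2: a read changed (A1 -6->0) — executes, giving 7.
  A9: a read changed (D2 1->7; A1 -6->0) — executes, giving 7.
  A8: had never run; runs now, result 0.
  C11: had never run; runs now, result 0.
  D4: a read changed (D1 7->0) — executes, giving 0.
  D11: stays stale; no demand reaches it after the flip.
  F4: stays stale; no demand reaches it after the flip.
  F9: a read changed (D10 -6->0; D10 -6->0) — executes, giving 0.
  B2: a read changed (D4 7->0; F9 36->0) — executes, giving 0.
  G3: stays stale; no demand reaches it after the flip.
  B5: stays stale; no demand reaches it after the flip.
  H6: a read changed (B2 36->0) — executes, giving 0.
  C9: a read changed (H6 -6->0; D10 -6->0) — executes, giving 0.
  F6: a read changed (A9 1->7; C9 -6->0) — executes, giving 0.
  A6: a read changed (F6 -6->0; C9 -6->0) — executes, giving 0.
  H4: a read changed (F6 -6->0; A6 -6->0) — executes, giving 0.
  E3: had never run; runs now, result 0.
  G6: stays stale; no demand reaches it after the flip.
  F10: stays stale; no demand reaches it after the flip.
  G10: a read changed (D10 -6->0) — executes, giving 0.
  B8: a read changed (G10 36->0; C9 -6->0) — executes, giving 0.

Note the branch switch — demand abandons B5, D11, F4, F10, G3, G6, which are never re-examined.

Demanding B8 again yields 0.
17 formula cells run: A1, A6, A8, A9, B2, B8, C9, C11, D1, D2, D4, E3, F6, F9, G10, H4, H6.
The nodes whose values change: A1, A6, A9, B2, B8, C9, D1, D2, D4, D10, F6, F9, G10, H4, H6.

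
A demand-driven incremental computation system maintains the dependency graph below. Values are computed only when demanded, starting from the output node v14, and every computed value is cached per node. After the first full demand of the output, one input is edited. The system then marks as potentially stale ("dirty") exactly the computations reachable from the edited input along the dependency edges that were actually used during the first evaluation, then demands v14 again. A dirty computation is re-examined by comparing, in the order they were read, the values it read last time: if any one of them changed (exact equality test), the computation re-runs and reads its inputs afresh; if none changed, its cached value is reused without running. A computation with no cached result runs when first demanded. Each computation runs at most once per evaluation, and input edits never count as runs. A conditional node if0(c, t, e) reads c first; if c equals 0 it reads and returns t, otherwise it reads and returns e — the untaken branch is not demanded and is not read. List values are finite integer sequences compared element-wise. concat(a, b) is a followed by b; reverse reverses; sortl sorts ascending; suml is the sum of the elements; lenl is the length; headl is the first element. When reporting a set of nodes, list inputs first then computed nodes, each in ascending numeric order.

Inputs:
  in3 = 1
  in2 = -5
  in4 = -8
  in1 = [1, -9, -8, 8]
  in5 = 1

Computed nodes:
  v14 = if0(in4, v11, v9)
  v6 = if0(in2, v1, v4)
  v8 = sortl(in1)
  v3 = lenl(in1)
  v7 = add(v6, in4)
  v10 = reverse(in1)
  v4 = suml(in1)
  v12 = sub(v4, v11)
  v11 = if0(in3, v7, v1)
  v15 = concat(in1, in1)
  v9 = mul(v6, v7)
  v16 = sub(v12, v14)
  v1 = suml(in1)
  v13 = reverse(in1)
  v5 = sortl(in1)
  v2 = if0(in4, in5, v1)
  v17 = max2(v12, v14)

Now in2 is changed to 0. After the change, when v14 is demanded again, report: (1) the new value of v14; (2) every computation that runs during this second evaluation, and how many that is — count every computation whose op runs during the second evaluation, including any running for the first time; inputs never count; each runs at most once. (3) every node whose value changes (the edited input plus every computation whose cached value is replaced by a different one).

New value of v14: 128.
Computations that run: v1, v6 — 2 in total.
Values that change: in2.
Key observation: a condition flipped, so demand reaches new nodes — v1 runs for the first time.

First evaluation (everything demanded from the output):
  v4 = suml([1, -9, -8, 8]) = -8
  v6 = if0(in2=-5 -> else branch v4) = -8
  v7 = add(-8, -8) = -16
  v9 = mul(-8, -16) = 128
  v14 = if0(in4=-8 -> else branch v9) = 128

Propagation after the edit:
  v1: demanded for the first time — runs, produces -8.
  v6: runs — in2 -5->0; result -8 (same value as before).
  v7: checked — values it read are unchanged (v6 unchanged, in4 unchanged); reused cached -16 without running.
  v9: checked — values it read are unchanged (v6 unchanged, v7 unchanged); reused cached 128 without running.
  v14: checked — values it read are unchanged (in4 unchanged, v9 unchanged); reused cached 128 without running.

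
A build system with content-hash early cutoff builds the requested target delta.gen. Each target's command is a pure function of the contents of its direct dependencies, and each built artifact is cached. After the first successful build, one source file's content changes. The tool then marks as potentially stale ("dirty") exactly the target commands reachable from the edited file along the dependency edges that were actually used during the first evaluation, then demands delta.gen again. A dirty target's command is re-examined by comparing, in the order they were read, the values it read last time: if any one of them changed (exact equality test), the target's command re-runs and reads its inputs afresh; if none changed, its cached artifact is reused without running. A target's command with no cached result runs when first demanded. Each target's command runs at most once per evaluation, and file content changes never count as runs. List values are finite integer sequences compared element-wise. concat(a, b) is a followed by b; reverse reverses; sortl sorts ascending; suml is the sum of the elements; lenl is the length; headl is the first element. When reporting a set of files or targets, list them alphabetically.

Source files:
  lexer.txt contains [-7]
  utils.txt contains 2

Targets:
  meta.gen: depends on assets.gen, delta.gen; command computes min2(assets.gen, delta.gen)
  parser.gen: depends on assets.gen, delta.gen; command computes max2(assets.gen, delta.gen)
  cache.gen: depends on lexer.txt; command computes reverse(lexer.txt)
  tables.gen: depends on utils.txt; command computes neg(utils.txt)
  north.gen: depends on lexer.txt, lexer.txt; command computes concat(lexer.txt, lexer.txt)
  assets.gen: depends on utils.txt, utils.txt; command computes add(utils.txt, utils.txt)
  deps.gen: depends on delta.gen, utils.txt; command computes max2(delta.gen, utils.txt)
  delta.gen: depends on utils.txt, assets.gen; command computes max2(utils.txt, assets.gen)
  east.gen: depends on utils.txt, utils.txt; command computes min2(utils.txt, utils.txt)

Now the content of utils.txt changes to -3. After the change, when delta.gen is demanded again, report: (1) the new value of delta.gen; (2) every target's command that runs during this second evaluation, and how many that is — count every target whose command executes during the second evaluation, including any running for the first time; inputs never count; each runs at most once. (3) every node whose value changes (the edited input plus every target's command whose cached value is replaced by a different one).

New value of delta.gen: -3.
Target commands that run: assets.gen, delta.gen — 2 in total.
Values that change: assets.gen, delta.gen, utils.txt.

First evaluation (everything demanded from the output):
  assets.gen = add(2, 2) = 4
  delta.gen = max2(2, 4) = 4

Propagation after the edit:
  assets.gen: runs — utils.txt 2->-3; utils.txt 2->-3; result -6.
  delta.gen: runs — utils.txt 2->-3; assets.gen 4->-6; result -3.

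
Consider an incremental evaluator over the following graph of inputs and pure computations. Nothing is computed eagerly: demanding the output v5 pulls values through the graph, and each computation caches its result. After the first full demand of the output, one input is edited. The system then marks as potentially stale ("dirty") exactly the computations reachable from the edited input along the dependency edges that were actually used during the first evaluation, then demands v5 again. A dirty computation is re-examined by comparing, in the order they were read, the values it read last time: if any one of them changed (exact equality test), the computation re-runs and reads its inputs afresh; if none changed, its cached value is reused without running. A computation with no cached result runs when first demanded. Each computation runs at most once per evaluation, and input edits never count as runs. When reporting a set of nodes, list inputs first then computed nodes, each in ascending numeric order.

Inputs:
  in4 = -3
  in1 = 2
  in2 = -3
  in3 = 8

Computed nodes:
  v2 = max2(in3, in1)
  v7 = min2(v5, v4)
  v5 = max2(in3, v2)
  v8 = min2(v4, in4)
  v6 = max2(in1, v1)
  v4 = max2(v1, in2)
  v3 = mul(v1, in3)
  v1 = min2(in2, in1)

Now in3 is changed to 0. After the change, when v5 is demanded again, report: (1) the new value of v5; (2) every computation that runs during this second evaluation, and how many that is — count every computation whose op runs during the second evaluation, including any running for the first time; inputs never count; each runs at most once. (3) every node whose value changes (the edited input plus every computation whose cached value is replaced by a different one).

Initial pass — values computed on the first demand:
  v2 = max2(8, 2) = 8
  v5 = max2(8, 8) = 8

Second demand — change propagation:
  v2: re-runs because in3 8->0; new result 2.
  v5: re-runs because in3 8->0; v2 8->2; new result 2.

v5 now evaluates to 2.
Run set: v2, v5 (2 run).
Changed values: in3, v2, v5.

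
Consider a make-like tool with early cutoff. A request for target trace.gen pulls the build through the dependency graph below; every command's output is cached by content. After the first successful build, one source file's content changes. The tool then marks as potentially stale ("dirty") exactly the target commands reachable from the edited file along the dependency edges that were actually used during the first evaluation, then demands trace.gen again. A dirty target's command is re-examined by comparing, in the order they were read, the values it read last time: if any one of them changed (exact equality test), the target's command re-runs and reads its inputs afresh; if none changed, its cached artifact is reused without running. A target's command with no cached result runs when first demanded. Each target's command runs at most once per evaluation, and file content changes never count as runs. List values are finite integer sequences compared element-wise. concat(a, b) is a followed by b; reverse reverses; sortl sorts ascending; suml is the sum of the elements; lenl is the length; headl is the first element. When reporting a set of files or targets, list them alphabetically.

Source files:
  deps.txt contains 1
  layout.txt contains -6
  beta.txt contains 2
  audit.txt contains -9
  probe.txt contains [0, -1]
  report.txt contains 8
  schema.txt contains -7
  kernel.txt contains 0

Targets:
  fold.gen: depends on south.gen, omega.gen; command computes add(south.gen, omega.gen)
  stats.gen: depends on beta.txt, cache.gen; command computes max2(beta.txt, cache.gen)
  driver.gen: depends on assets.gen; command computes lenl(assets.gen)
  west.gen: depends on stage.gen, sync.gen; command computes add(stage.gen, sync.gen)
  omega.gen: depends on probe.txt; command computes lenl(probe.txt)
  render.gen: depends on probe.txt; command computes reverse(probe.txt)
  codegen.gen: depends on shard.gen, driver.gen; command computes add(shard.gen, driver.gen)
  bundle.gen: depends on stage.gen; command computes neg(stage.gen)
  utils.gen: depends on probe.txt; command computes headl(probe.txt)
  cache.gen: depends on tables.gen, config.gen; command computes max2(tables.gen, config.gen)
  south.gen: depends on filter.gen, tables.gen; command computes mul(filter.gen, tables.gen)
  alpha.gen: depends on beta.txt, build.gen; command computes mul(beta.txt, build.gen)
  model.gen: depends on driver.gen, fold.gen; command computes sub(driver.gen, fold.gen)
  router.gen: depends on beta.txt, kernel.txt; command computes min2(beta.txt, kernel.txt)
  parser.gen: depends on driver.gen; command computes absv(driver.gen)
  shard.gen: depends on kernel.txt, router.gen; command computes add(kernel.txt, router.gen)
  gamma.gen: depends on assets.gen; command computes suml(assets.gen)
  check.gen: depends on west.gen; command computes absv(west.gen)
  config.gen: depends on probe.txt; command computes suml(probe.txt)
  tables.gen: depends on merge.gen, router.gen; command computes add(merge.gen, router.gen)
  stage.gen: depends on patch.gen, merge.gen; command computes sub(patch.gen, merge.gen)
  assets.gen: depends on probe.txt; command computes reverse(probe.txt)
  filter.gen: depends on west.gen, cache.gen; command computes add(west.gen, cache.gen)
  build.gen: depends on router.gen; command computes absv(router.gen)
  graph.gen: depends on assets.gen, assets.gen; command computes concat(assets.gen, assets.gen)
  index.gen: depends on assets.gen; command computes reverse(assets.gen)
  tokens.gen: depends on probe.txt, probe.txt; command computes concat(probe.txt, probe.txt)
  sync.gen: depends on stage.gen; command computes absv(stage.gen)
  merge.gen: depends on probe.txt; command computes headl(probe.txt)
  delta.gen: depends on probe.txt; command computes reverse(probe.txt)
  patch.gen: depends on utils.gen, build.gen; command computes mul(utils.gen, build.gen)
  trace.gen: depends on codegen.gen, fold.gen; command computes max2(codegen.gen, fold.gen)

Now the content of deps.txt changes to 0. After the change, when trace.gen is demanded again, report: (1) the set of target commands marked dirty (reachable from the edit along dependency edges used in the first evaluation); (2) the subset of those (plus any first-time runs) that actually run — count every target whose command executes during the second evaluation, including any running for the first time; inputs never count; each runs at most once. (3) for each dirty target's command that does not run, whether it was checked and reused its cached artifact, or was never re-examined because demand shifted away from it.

First demand of the output computes:
  assets.gen = reverse([0, -1]) = [-1, 0]
  config.gen = suml([0, -1]) = -1
  driver.gen = lenl([-1, 0]) = 2
  merge.gen = headl([0, -1]) = 0
  omega.gen = lenl([0, -1]) = 2
  router.gen = min2(2, 0) = 0
  build.gen = absv(0) = 0
  shard.gen = add(0, 0) = 0
  codegen.gen = add(0, 2) = 2
  tables.gen = add(0, 0) = 0
  cache.gen = max2(0, -1) = 0
  utils.gen = headl([0, -1]) = 0
  patch.gen = mul(0, 0) = 0
  stage.gen = sub(0, 0) = 0
  sync.gen = absv(0) = 0
  west.gen = add(0, 0) = 0
  filter.gen = add(0, 0) = 0
  south.gen = mul(0, 0) = 0
  fold.gen = add(0, 2) = 2
  trace.gen = max2(2, 2) = 2

After the edit, cleaning proceeds:
  no node depends on deps.txt at all; the second demand re-runs nothing.

Note the shortcut — nothing in the graph depends on deps.txt at all, so no recomputation happens.

The edit dirties: none.
0 target commands run: none.
No dirty target's command escaped a run.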